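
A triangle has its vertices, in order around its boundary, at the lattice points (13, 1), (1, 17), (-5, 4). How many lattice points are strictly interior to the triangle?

Using the shoelace formula, 2A = |(13·17 − 1·1) + (1·4 − (-5)·17) + ((-5)·1 − 13·4)| = 252, so the area is 126.
Summing gcd(|Δx|,|Δy|) over the edges gives the boundary count: gcd(12,16) + gcd(6,13) + gcd(18,3) = 4+1+3 = 8.
Pick's theorem gives I = A − B/2 + 1 = 126 − 8/2 + 1 = 123.

123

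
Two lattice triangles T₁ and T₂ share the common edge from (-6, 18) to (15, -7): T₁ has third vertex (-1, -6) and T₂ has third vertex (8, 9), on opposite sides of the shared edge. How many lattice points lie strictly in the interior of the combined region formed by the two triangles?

269

The union is the simple quadrilateral with vertices (-6, 18), (-1, -6), (15, -7), (8, 9) in order.
Using the shoelace formula, 2A = |[(-6)·(-6) − (-1)·18] + [(-1)·(-7) − 15·(-6)] + [15·9 − 8·(-7)] + [8·18 − (-6)·9]| = 540, so the area is 270.
Along each edge there are gcd(|Δx|,|Δy|)+1 lattice points, so counting each shared vertex once the boundary has gcd(5,24) + gcd(16,1) + gcd(7,16) + gcd(14,9) = 1+1+1+1 = 4.
By Pick's theorem I = A − B/2 + 1 = 270 − 4/2 + 1 = 269.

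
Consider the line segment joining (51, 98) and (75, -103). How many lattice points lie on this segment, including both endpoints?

The number of lattice points on a segment between lattice points is gcd(|Δx|,|Δy|) + 1 = gcd(24,201) + 1 = 3 + 1 = 4.

4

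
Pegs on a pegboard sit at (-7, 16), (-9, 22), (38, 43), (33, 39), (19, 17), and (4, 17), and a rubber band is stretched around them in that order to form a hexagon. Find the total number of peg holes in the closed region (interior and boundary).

By the shoelace formula, twice the signed area is |[(-7)·22 − (-9)·16] + [(-9)·43 − 38·22] + [38·39 − 33·43] + [33·17 − 19·39] + [19·17 − 4·17] + [4·16 − (-7)·17]| = 912, so the area is 456.
The number of boundary lattice points is Σ gcd(|Δx|,|Δy|) = gcd(2,6) + gcd(47,21) + gcd(5,4) + gcd(14,22) + gcd(15,0) + gcd(11,1) = 2+1+1+2+15+1 = 22.
Pick's theorem gives I = A − B/2 + 1 = 456 − 22/2 + 1 = 446, so the closed region contains I + B = 446 + 22 = 468 lattice points.

468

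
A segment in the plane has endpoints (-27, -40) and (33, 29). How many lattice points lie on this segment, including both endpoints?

4

The number of lattice points on a segment between lattice points is gcd(|Δx|,|Δy|) + 1 = gcd(60,69) + 1 = 3 + 1 = 4.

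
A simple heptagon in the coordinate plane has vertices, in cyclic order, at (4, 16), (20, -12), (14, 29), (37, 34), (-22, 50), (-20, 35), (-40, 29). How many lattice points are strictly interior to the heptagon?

By the shoelace formula, twice the signed area is |(4·(-12) − 20·16) + (20·29 − 14·(-12)) + (14·34 − 37·29) + (37·50 − (-22)·34) + ((-22)·35 − (-20)·50) + ((-20)·29 − (-40)·35) + ((-40)·16 − 4·29)| = 2675, so the area is 2675/2.
The number of boundary lattice points is Σ gcd(|Δx|,|Δy|) = gcd(16,28) + gcd(6,41) + gcd(23,5) + gcd(59,16) + gcd(2,15) + gcd(20,6) + gcd(44,13) = 4+1+1+1+1+2+1 = 11.
By Pick's theorem A = I + B/2 − 1, so I = 2675/2 − 11/2 + 1 = 1333.

1333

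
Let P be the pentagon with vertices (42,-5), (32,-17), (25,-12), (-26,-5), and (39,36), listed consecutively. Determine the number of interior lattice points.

The shoelace formula gives twice the area as |(42·(-17) − 32·(-5)) + (32·(-12) − 25·(-17)) + (25·(-5) − (-26)·(-12)) + ((-26)·36 − 39·(-5)) + (39·(-5) − 42·36)| = 3398, so the area is 1699.
The number of boundary lattice points is Σ gcd(|Δx|,|Δy|) = gcd(10,12) + gcd(7,5) + gcd(51,7) + gcd(65,41) + gcd(3,41) = 2+1+1+1+1 = 6.
Pick's theorem gives I = A − B/2 + 1 = 1699 − 6/2 + 1 = 1697.

1697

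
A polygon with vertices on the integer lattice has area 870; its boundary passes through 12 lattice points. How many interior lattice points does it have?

865

Pick's theorem A = I + B/2 − 1 rearranges to I = A − B/2 + 1 = 870 − 12/2 + 1 = 865.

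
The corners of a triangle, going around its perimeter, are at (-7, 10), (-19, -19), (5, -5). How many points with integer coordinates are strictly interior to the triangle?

Using the shoelace formula, 2A = |((-7)·(-19) − (-19)·10) + ((-19)·(-5) − 5·(-19)) + (5·10 − (-7)·(-5))| = 528, so the area is 264.
Summing gcd(|Δx|,|Δy|) over the edges gives the boundary count: gcd(12,29) + gcd(24,14) + gcd(12,15) = 1+2+3 = 6.
Pick's theorem gives I = A − B/2 + 1 = 264 − 6/2 + 1 = 262.

262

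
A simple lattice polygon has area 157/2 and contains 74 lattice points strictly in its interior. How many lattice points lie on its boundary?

Pick's theorem gives A = I + B/2 − 1, so B = 2(A − I + 1) = 2(157/2 − 74 + 1) = 11.

11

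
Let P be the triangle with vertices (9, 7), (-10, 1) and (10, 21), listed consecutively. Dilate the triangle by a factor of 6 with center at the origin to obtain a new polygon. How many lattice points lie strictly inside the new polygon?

4615

The shoelace formula gives twice the area as |[9·1 − (-10)·7] + [(-10)·21 − 10·1] + [10·7 − 9·21]| = 260, so the area is 130.
The number of boundary lattice points is Σ gcd(|Δx|,|Δy|) = gcd(19,6) + gcd(20,20) + gcd(1,14) = 1+20+1 = 22.
Scaling by 6 multiplies the area by 6² = 36 (so the new area is 4680) and multiplies the boundary lattice-point count by 6, giving 132.
By Pick's theorem, the interior count of the dilated polygon is 4680 − 132/2 + 1 = 4615.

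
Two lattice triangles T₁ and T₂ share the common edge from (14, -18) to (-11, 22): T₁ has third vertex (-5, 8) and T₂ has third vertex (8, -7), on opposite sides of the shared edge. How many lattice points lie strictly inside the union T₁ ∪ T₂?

71

The union is the simple quadrilateral with vertices (14, -18), (-5, 8), (-11, 22), (8, -7) in order.
The shoelace formula gives twice the area as |[14·8 − (-5)·(-18)] + [(-5)·22 − (-11)·8] + [(-11)·(-7) − 8·22] + [8·(-18) − 14·(-7)]| = 145, so the area is 72.5.
Summing gcd(|Δx|,|Δy|) over the edges gives the boundary count: gcd(19,26) + gcd(6,14) + gcd(19,29) + gcd(6,11) = 1+2+1+1 = 5.
By Pick's theorem I = A − B/2 + 1 = 72.5 − 5/2 + 1 = 71.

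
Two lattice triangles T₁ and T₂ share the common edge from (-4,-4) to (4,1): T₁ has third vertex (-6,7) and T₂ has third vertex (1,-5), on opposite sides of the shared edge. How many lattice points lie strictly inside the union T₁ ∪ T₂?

63

The union is the simple quadrilateral with vertices (-4,-4), (-6,7), (4,1), (1,-5) in order.
Using the shoelace formula, 2A = |((-4)·7 − (-6)·(-4)) + ((-6)·1 − 4·7) + (4·(-5) − 1·1) + (1·(-4) − (-4)·(-5))| = 131, so the area is 131/2.
Along each edge there are gcd(|Δx|,|Δy|)+1 lattice points, so counting each shared vertex once the boundary has gcd(2,11) + gcd(10,6) + gcd(3,6) + gcd(5,1) = 1+2+3+1 = 7.
By Pick's theorem I = A − B/2 + 1 = 131/2 − 7/2 + 1 = 63.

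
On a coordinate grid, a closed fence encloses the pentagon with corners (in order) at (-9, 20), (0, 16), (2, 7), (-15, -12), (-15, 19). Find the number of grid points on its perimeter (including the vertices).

35

Summing gcd(|Δx|,|Δy|) over the edges gives the boundary count: gcd(9,4) + gcd(2,9) + gcd(17,19) + gcd(0,31) + gcd(6,1) = 1+1+1+31+1 = 35.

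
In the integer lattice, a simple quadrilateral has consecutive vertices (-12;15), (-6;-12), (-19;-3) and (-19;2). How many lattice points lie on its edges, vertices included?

10

Summing gcd(|Δx|,|Δy|) over the edges gives the boundary count: gcd(6,27) + gcd(13,9) + gcd(0,5) + gcd(7,13) = 3+1+5+1 = 10.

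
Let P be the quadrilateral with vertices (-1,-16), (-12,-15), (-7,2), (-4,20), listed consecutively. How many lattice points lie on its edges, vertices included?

8

The number of boundary lattice points is Σ gcd(|Δx|,|Δy|) = gcd(11,1) + gcd(5,17) + gcd(3,18) + gcd(3,36) = 1+1+3+3 = 8.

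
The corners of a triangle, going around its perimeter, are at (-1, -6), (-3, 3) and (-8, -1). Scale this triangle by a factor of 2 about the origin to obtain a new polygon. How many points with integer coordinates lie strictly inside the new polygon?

104

By the shoelace formula, twice the signed area is |[(-1)·3 − (-3)·(-6)] + [(-3)·(-1) − (-8)·3] + [(-8)·(-6) − (-1)·(-1)]| = 53, so the area is 53/2.
Summing gcd(|Δx|,|Δy|) over the edges gives the boundary count: gcd(2,9) + gcd(5,4) + gcd(7,5) = 1+1+1 = 3.
Scaling by 2 multiplies the area by 2² = 4 (so the new area is 106) and multiplies the boundary lattice-point count by 2, giving 6.
By Pick's theorem, the interior count of the dilated polygon is 106 − 6/2 + 1 = 104.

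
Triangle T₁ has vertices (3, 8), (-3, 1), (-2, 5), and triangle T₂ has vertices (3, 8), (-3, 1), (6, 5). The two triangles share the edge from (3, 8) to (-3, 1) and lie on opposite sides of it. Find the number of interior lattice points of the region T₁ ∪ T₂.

26

The union is the simple quadrilateral with vertices (3, 8), (-2, 5), (-3, 1), (6, 5) in order.
By the shoelace formula, twice the signed area is |(3·5 − (-2)·8) + ((-2)·1 − (-3)·5) + ((-3)·5 − 6·1) + (6·8 − 3·5)| = 56, so the area is 28.
The number of boundary lattice points is Σ gcd(|Δx|,|Δy|) = gcd(5,3) + gcd(1,4) + gcd(9,4) + gcd(3,3) = 1+1+1+3 = 6.
By Pick's theorem I = A − B/2 + 1 = 28 − 6/2 + 1 = 26.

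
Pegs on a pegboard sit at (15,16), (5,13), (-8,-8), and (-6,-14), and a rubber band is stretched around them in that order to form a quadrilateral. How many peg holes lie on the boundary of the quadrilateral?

7

Summing gcd(|Δx|,|Δy|) over the edges gives the boundary count: gcd(10,3) + gcd(13,21) + gcd(2,6) + gcd(21,30) = 1+1+2+3 = 7.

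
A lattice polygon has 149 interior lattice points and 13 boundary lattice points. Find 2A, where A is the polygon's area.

309

By Pick's theorem, A = I + B/2 − 1 = 149 + 13/2 − 1 = 309/2.
Hence 2A = 309.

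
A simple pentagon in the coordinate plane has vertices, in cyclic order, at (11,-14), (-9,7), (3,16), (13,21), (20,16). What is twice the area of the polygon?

1027

By the shoelace formula, twice the signed area is |(11·7 − (-9)·(-14)) + ((-9)·16 − 3·7) + (3·21 − 13·16) + (13·16 − 20·21) + (20·(-14) − 11·16)| = 1027, so the area is 1027/2.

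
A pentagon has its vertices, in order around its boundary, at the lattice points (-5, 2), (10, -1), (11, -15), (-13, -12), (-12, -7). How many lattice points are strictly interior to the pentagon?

Using the shoelace formula, 2A = |((-5)·(-1) − 10·2) + (10·(-15) − 11·(-1)) + (11·(-12) − (-13)·(-15)) + ((-13)·(-7) − (-12)·(-12)) + ((-12)·2 − (-5)·(-7))| = 593, so the area is 296.5.
Along each edge there are gcd(|Δx|,|Δy|)+1 lattice points, so counting each shared vertex once the boundary has gcd(15,3) + gcd(1,14) + gcd(24,3) + gcd(1,5) + gcd(7,9) = 3+1+3+1+1 = 9.
By Pick's theorem A = I + B/2 − 1, so I = 296.5 − 9/2 + 1 = 293.

293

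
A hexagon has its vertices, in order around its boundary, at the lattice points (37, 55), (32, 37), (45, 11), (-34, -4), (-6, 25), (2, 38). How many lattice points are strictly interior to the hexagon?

1971

The shoelace formula gives twice the area as |[37·37 − 32·55] + [32·11 − 45·37] + [45·(-4) − (-34)·11] + [(-34)·25 − (-6)·(-4)] + [(-6)·38 − 2·25] + [2·55 − 37·38]| = 3958, so the area is 1979.
The number of boundary lattice points is Σ gcd(|Δx|,|Δy|) = gcd(5,18) + gcd(13,26) + gcd(79,15) + gcd(28,29) + gcd(8,13) + gcd(35,17) = 1+13+1+1+1+1 = 18.
By Pick's theorem A = I + B/2 − 1, so I = 1979 − 18/2 + 1 = 1971.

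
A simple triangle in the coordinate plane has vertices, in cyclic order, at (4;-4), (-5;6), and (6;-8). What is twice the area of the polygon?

By the shoelace formula, twice the signed area is |[4·6 − (-5)·(-4)] + [(-5)·(-8) − 6·6] + [6·(-4) − 4·(-8)]| = 16, so the area is 8.

16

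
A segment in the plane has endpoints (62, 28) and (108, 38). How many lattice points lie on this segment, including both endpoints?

3

The number of lattice points on a segment between lattice points is gcd(|Δx|,|Δy|) + 1 = gcd(46,10) + 1 = 2 + 1 = 3.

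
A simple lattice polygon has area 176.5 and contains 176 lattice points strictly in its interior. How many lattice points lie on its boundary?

3

Pick's theorem gives A = I + B/2 − 1, so B = 2(A − I + 1) = 2(176.5 − 176 + 1) = 3.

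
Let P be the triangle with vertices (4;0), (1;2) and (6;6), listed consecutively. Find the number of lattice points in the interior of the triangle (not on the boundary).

Using the shoelace formula, 2A = |(4·2 − 1·0) + (1·6 − 6·2) + (6·0 − 4·6)| = 22, so the area is 11.
Along each edge there are gcd(|Δx|,|Δy|)+1 lattice points, so counting each shared vertex once the boundary has gcd(3,2) + gcd(5,4) + gcd(2,6) = 1+1+2 = 4.
By Pick's theorem A = I + B/2 − 1, so I = 11 − 4/2 + 1 = 10.

10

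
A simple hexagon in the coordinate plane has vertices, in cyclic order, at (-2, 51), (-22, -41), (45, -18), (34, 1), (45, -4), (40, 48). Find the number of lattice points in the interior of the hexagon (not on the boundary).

The shoelace formula gives twice the area as |((-2)·(-41) − (-22)·51) + ((-22)·(-18) − 45·(-41)) + (45·1 − 34·(-18)) + (34·(-4) − 45·1) + (45·48 − 40·(-4)) + (40·51 − (-2)·48)| = 8377, so the area is 4188.5.
Summing gcd(|Δx|,|Δy|) over the edges gives the boundary count: gcd(20,92) + gcd(67,23) + gcd(11,19) + gcd(11,5) + gcd(5,52) + gcd(42,3) = 4+1+1+1+1+3 = 11.
By Pick's theorem A = I + B/2 − 1, so I = 4188.5 − 11/2 + 1 = 4184.

4184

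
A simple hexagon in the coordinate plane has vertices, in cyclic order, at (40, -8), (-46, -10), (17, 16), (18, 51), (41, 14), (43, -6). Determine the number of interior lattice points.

By the shoelace formula, twice the signed area is |(40·(-10) − (-46)·(-8)) + ((-46)·16 − 17·(-10)) + (17·51 − 18·16) + (18·14 − 41·51) + (41·(-6) − 43·14) + (43·(-8) − 40·(-6))| = 3546, so the area is 1773.
The number of boundary lattice points is Σ gcd(|Δx|,|Δy|) = gcd(86,2) + gcd(63,26) + gcd(1,35) + gcd(23,37) + gcd(2,20) + gcd(3,2) = 2+1+1+1+2+1 = 8.
By Pick's theorem A = I + B/2 − 1, so I = 1773 − 8/2 + 1 = 1770.

1770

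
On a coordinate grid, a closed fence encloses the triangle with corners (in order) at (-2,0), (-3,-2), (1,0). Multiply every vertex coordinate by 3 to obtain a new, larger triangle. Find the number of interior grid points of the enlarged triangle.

19

Using the shoelace formula, 2A = |((-2)·(-2) − (-3)·0) + ((-3)·0 − 1·(-2)) + (1·0 − (-2)·0)| = 6, so the area is 3.
Summing gcd(|Δx|,|Δy|) over the edges gives the boundary count: gcd(1,2) + gcd(4,2) + gcd(3,0) = 1+2+3 = 6.
Scaling by 3 multiplies the area by 3² = 9 (so the new area is 27) and multiplies the boundary lattice-point count by 3, giving 18.
By Pick's theorem, the interior count of the dilated polygon is 27 − 18/2 + 1 = 19.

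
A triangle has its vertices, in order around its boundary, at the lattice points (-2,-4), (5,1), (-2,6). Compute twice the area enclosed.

By the shoelace formula, twice the signed area is |[(-2)·1 − 5·(-4)] + [5·6 − (-2)·1] + [(-2)·(-4) − (-2)·6]| = 70, so the area is 35.

70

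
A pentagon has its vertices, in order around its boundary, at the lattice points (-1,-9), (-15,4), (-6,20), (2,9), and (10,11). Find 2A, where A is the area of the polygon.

The shoelace formula gives twice the area as |((-1)·4 − (-15)·(-9)) + ((-15)·20 − (-6)·4) + ((-6)·9 − 2·20) + (2·11 − 10·9) + (10·(-9) − (-1)·11)| = 656, so the area is 328.

656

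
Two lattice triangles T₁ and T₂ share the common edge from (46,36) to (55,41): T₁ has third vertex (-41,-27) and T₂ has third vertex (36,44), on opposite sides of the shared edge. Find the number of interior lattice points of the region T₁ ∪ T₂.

123

The union is the simple quadrilateral with vertices (46,36), (-41,-27), (55,41), (36,44) in order.
Using the shoelace formula, 2A = |(46·(-27) − (-41)·36) + ((-41)·41 − 55·(-27)) + (55·44 − 36·41) + (36·36 − 46·44)| = 254, so the area is 127.
Along each edge there are gcd(|Δx|,|Δy|)+1 lattice points, so counting each shared vertex once the boundary has gcd(87,63) + gcd(96,68) + gcd(19,3) + gcd(10,8) = 3+4+1+2 = 10.
By Pick's theorem I = A − B/2 + 1 = 127 − 10/2 + 1 = 123.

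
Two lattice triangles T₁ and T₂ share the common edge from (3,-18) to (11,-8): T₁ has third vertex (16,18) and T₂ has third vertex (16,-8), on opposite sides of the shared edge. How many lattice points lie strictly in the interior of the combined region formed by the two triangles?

The union is the simple quadrilateral with vertices (3,-18), (16,18), (11,-8), (16,-8) in order.
The shoelace formula gives twice the area as |[3·18 − 16·(-18)] + [16·(-8) − 11·18] + [11·(-8) − 16·(-8)] + [16·(-18) − 3·(-8)]| = 208, so the area is 104.
Along each edge there are gcd(|Δx|,|Δy|)+1 lattice points, so counting each shared vertex once the boundary has gcd(13,36) + gcd(5,26) + gcd(5,0) + gcd(13,10) = 1+1+5+1 = 8.
By Pick's theorem I = A − B/2 + 1 = 104 − 8/2 + 1 = 101.

101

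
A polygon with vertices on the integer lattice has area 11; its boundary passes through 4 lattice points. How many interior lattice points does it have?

From Pick's theorem, I = A − B/2 + 1 = 11 − 4/2 + 1 = 10.

10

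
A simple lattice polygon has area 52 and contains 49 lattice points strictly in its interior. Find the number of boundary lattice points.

Pick's theorem gives A = I + B/2 − 1, so B = 2(A − I + 1) = 2(52 − 49 + 1) = 8.

8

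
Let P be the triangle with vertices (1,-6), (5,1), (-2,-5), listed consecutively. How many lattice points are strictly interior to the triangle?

12

The shoelace formula gives twice the area as |[1·1 − 5·(-6)] + [5·(-5) − (-2)·1] + [(-2)·(-6) − 1·(-5)]| = 25, so the area is 12.5.
Along each edge there are gcd(|Δx|,|Δy|)+1 lattice points, so counting each shared vertex once the boundary has gcd(4,7) + gcd(7,6) + gcd(3,1) = 1+1+1 = 3.
By Pick's theorem A = I + B/2 − 1, so I = 12.5 − 3/2 + 1 = 12.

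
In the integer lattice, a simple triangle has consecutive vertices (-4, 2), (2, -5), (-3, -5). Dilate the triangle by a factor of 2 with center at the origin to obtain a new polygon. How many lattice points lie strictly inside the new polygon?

By the shoelace formula, twice the signed area is |((-4)·(-5) − 2·2) + (2·(-5) − (-3)·(-5)) + ((-3)·2 − (-4)·(-5))| = 35, so the area is 35/2.
The number of boundary lattice points is Σ gcd(|Δx|,|Δy|) = gcd(6,7) + gcd(5,0) + gcd(1,7) = 1+5+1 = 7.
Scaling by 2 multiplies the area by 2² = 4 (so the new area is 70) and multiplies the boundary lattice-point count by 2, giving 14.
By Pick's theorem, the interior count of the dilated polygon is 70 − 14/2 + 1 = 64.

64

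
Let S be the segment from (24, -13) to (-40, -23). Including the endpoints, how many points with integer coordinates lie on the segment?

The number of lattice points on a segment between lattice points is gcd(|Δx|,|Δy|) + 1 = gcd(64,10) + 1 = 2 + 1 = 3.

3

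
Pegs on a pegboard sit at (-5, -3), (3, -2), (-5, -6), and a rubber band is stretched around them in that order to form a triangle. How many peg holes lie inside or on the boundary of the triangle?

The shoelace formula gives twice the area as |((-5)·(-2) − 3·(-3)) + (3·(-6) − (-5)·(-2)) + ((-5)·(-3) − (-5)·(-6))| = 24, so the area is 12.
Summing gcd(|Δx|,|Δy|) over the edges gives the boundary count: gcd(8,1) + gcd(8,4) + gcd(0,3) = 1+4+3 = 8.
Pick's theorem gives I = A − B/2 + 1 = 12 − 8/2 + 1 = 9, so the closed region contains I + B = 9 + 8 = 17 lattice points.

17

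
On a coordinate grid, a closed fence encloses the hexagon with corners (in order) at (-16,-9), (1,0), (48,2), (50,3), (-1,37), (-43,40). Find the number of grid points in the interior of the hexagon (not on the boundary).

The shoelace formula gives twice the area as |[(-16)·0 − 1·(-9)] + [1·2 − 48·0] + [48·3 − 50·2] + [50·37 − (-1)·3] + [(-1)·40 − (-43)·37] + [(-43)·(-9) − (-16)·40]| = 4486, so the area is 2243.
Along each edge there are gcd(|Δx|,|Δy|)+1 lattice points, so counting each shared vertex once the boundary has gcd(17,9) + gcd(47,2) + gcd(2,1) + gcd(51,34) + gcd(42,3) + gcd(27,49) = 1+1+1+17+3+1 = 24.
By Pick's theorem A = I + B/2 − 1, so I = 2243 − 24/2 + 1 = 2232.

2232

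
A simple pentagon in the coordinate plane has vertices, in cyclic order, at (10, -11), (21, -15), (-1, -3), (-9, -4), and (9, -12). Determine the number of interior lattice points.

70

Using the shoelace formula, 2A = |[10·(-15) − 21·(-11)] + [21·(-3) − (-1)·(-15)] + [(-1)·(-4) − (-9)·(-3)] + [(-9)·(-12) − 9·(-4)] + [9·(-11) − 10·(-12)]| = 145, so the area is 72.5.
Along each edge there are gcd(|Δx|,|Δy|)+1 lattice points, so counting each shared vertex once the boundary has gcd(11,4) + gcd(22,12) + gcd(8,1) + gcd(18,8) + gcd(1,1) = 1+2+1+2+1 = 7.
By Pick's theorem A = I + B/2 − 1, so I = 72.5 − 7/2 + 1 = 70.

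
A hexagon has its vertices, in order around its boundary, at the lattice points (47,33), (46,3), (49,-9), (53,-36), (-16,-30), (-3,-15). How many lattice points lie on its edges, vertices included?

Along each edge there are gcd(|Δx|,|Δy|)+1 lattice points, so counting each shared vertex once the boundary has gcd(1,30) + gcd(3,12) + gcd(4,27) + gcd(69,6) + gcd(13,15) + gcd(50,48) = 1+3+1+3+1+2 = 11.

11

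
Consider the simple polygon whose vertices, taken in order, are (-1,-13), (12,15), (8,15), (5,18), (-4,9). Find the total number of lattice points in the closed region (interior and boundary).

Using the shoelace formula, 2A = |[(-1)·15 − 12·(-13)] + [12·15 − 8·15] + [8·18 − 5·15] + [5·9 − (-4)·18] + [(-4)·(-13) − (-1)·9]| = 448, so the area is 224.
The number of boundary lattice points is Σ gcd(|Δx|,|Δy|) = gcd(13,28) + gcd(4,0) + gcd(3,3) + gcd(9,9) + gcd(3,22) = 1+4+3+9+1 = 18.
Pick's theorem gives I = A − B/2 + 1 = 224 − 18/2 + 1 = 216, so the closed region contains I + B = 216 + 18 = 234 lattice points.

234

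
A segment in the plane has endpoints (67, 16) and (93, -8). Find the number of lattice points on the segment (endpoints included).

The number of lattice points on a segment between lattice points is gcd(|Δx|,|Δy|) + 1 = gcd(26,24) + 1 = 2 + 1 = 3.

3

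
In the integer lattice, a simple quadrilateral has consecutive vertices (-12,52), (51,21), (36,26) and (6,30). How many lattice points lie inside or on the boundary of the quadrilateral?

The shoelace formula gives twice the area as |[(-12)·21 − 51·52] + [51·26 − 36·21] + [36·30 − 6·26] + [6·52 − (-12)·30]| = 738, so the area is 369.
The number of boundary lattice points is Σ gcd(|Δx|,|Δy|) = gcd(63,31) + gcd(15,5) + gcd(30,4) + gcd(18,22) = 1+5+2+2 = 10.
Pick's theorem gives I = A − B/2 + 1 = 369 − 10/2 + 1 = 365, so the closed region contains I + B = 365 + 10 = 375 lattice points.

375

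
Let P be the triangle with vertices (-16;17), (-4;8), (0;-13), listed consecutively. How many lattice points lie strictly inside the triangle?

Using the shoelace formula, 2A = |[(-16)·8 − (-4)·17] + [(-4)·(-13) − 0·8] + [0·17 − (-16)·(-13)]| = 216, so the area is 108.
The number of boundary lattice points is Σ gcd(|Δx|,|Δy|) = gcd(12,9) + gcd(4,21) + gcd(16,30) = 3+1+2 = 6.
By Pick's theorem A = I + B/2 − 1, so I = 108 − 6/2 + 1 = 106.

106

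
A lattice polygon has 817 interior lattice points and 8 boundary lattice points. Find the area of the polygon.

By Pick's theorem, A = I + B/2 − 1 = 817 + 8/2 − 1 = 820.

820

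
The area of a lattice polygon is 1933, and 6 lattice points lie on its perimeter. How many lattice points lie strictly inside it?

Pick's theorem A = I + B/2 − 1 rearranges to I = A − B/2 + 1 = 1933 − 6/2 + 1 = 1931.

1931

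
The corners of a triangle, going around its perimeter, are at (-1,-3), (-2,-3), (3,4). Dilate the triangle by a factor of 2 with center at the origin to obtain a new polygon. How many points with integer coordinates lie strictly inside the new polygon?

12

By the shoelace formula, twice the signed area is |[(-1)·(-3) − (-2)·(-3)] + [(-2)·4 − 3·(-3)] + [3·(-3) − (-1)·4]| = 7, so the area is 3.5.
The number of boundary lattice points is Σ gcd(|Δx|,|Δy|) = gcd(1,0) + gcd(5,7) + gcd(4,7) = 1+1+1 = 3.
Scaling by 2 multiplies the area by 2² = 4 (so the new area is 14) and multiplies the boundary lattice-point count by 2, giving 6.
By Pick's theorem, the interior count of the dilated polygon is 14 − 6/2 + 1 = 12.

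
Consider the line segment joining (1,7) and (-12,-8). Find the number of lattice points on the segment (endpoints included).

2

The number of lattice points on a segment between lattice points is gcd(|Δx|,|Δy|) + 1 = gcd(13,15) + 1 = 1 + 1 = 2.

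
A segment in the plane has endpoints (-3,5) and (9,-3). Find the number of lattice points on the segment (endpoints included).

5

The number of lattice points on a segment between lattice points is gcd(|Δx|,|Δy|) + 1 = gcd(12,8) + 1 = 4 + 1 = 5.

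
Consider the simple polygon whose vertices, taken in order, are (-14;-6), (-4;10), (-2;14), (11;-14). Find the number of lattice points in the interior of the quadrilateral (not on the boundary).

Using the shoelace formula, 2A = |[(-14)·10 − (-4)·(-6)] + [(-4)·14 − (-2)·10] + [(-2)·(-14) − 11·14] + [11·(-6) − (-14)·(-14)]| = 588, so the area is 294.
The number of boundary lattice points is Σ gcd(|Δx|,|Δy|) = gcd(10,16) + gcd(2,4) + gcd(13,28) + gcd(25,8) = 2+2+1+1 = 6.
Pick's theorem gives I = A − B/2 + 1 = 294 − 6/2 + 1 = 292.

292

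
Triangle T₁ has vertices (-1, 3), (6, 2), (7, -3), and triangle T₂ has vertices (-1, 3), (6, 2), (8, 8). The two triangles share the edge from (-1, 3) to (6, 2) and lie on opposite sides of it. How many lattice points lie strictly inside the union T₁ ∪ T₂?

37

The union is the simple quadrilateral with vertices (-1, 3), (7, -3), (6, 2), (8, 8) in order.
By the shoelace formula, twice the signed area is |[(-1)·(-3) − 7·3] + [7·2 − 6·(-3)] + [6·8 − 8·2] + [8·3 − (-1)·8]| = 78, so the area is 39.
The number of boundary lattice points is Σ gcd(|Δx|,|Δy|) = gcd(8,6) + gcd(1,5) + gcd(2,6) + gcd(9,5) = 2+1+2+1 = 6.
By Pick's theorem I = A − B/2 + 1 = 39 − 6/2 + 1 = 37.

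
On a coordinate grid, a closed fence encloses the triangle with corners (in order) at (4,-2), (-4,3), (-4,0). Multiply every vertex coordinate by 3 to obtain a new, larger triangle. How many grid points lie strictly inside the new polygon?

100

The shoelace formula gives twice the area as |(4·3 − (-4)·(-2)) + ((-4)·0 − (-4)·3) + ((-4)·(-2) − 4·0)| = 24, so the area is 12.
Along each edge there are gcd(|Δx|,|Δy|)+1 lattice points, so counting each shared vertex once the boundary has gcd(8,5) + gcd(0,3) + gcd(8,2) = 1+3+2 = 6.
Scaling by 3 multiplies the area by 3² = 9 (so the new area is 108) and multiplies the boundary lattice-point count by 3, giving 18.
By Pick's theorem, the interior count of the dilated polygon is 108 − 18/2 + 1 = 100.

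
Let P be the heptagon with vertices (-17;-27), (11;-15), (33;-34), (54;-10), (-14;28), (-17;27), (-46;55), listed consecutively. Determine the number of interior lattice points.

3061

Using the shoelace formula, 2A = |[(-17)·(-15) − 11·(-27)] + [11·(-34) − 33·(-15)] + [33·(-10) − 54·(-34)] + [54·28 − (-14)·(-10)] + [(-14)·27 − (-17)·28] + [(-17)·55 − (-46)·27] + [(-46)·(-27) − (-17)·55]| = 6133, so the area is 3066.5.
The number of boundary lattice points is Σ gcd(|Δx|,|Δy|) = gcd(28,12) + gcd(22,19) + gcd(21,24) + gcd(68,38) + gcd(3,1) + gcd(29,28) + gcd(29,82) = 4+1+3+2+1+1+1 = 13.
Pick's theorem gives I = A − B/2 + 1 = 3066.5 − 13/2 + 1 = 3061.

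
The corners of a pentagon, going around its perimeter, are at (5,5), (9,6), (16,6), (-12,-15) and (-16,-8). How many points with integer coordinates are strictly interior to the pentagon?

The shoelace formula gives twice the area as |(5·6 − 9·5) + (9·6 − 16·6) + (16·(-15) − (-12)·6) + ((-12)·(-8) − (-16)·(-15)) + ((-16)·5 − 5·(-8))| = 409, so the area is 204.5.
Along each edge there are gcd(|Δx|,|Δy|)+1 lattice points, so counting each shared vertex once the boundary has gcd(4,1) + gcd(7,0) + gcd(28,21) + gcd(4,7) + gcd(21,13) = 1+7+7+1+1 = 17.
By Pick's theorem A = I + B/2 − 1, so I = 204.5 − 17/2 + 1 = 197.

197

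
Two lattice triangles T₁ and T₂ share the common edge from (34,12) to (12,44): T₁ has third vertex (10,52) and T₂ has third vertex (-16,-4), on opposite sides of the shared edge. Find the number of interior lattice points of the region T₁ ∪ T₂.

1025

The union is the simple quadrilateral with vertices (34,12), (10,52), (12,44), (-16,-4) in order.
By the shoelace formula, twice the signed area is |[34·52 − 10·12] + [10·44 − 12·52] + [12·(-4) − (-16)·44] + [(-16)·12 − 34·(-4)]| = 2064, so the area is 1032.
The number of boundary lattice points is Σ gcd(|Δx|,|Δy|) = gcd(24,40) + gcd(2,8) + gcd(28,48) + gcd(50,16) = 8+2+4+2 = 16.
By Pick's theorem I = A − B/2 + 1 = 1032 − 16/2 + 1 = 1025.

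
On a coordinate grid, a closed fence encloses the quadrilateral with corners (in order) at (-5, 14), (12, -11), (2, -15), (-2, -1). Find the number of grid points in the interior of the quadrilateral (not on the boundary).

165

By the shoelace formula, twice the signed area is |[(-5)·(-11) − 12·14] + [12·(-15) − 2·(-11)] + [2·(-1) − (-2)·(-15)] + [(-2)·14 − (-5)·(-1)]| = 336, so the area is 168.
Along each edge there are gcd(|Δx|,|Δy|)+1 lattice points, so counting each shared vertex once the boundary has gcd(17,25) + gcd(10,4) + gcd(4,14) + gcd(3,15) = 1+2+2+3 = 8.
By Pick's theorem A = I + B/2 − 1, so I = 168 − 8/2 + 1 = 165.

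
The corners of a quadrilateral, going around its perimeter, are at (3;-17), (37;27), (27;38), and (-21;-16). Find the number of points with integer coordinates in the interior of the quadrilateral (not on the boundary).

1075

Using the shoelace formula, 2A = |[3·27 − 37·(-17)] + [37·38 − 27·27] + [27·(-16) − (-21)·38] + [(-21)·(-17) − 3·(-16)]| = 2158, so the area is 1079.
The number of boundary lattice points is Σ gcd(|Δx|,|Δy|) = gcd(34,44) + gcd(10,11) + gcd(48,54) + gcd(24,1) = 2+1+6+1 = 10.
Pick's theorem gives I = A − B/2 + 1 = 1079 − 10/2 + 1 = 1075.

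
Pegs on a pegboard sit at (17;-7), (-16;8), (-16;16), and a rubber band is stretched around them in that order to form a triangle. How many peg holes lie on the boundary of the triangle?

12

Summing gcd(|Δx|,|Δy|) over the edges gives the boundary count: gcd(33,15) + gcd(0,8) + gcd(33,23) = 3+8+1 = 12.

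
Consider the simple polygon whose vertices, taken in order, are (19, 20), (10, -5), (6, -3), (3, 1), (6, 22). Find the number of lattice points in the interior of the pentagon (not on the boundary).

256

The shoelace formula gives twice the area as |[19·(-5) − 10·20] + [10·(-3) − 6·(-5)] + [6·1 − 3·(-3)] + [3·22 − 6·1] + [6·20 − 19·22]| = 518, so the area is 259.
The number of boundary lattice points is Σ gcd(|Δx|,|Δy|) = gcd(9,25) + gcd(4,2) + gcd(3,4) + gcd(3,21) + gcd(13,2) = 1+2+1+3+1 = 8.
Pick's theorem gives I = A − B/2 + 1 = 259 − 8/2 + 1 = 256.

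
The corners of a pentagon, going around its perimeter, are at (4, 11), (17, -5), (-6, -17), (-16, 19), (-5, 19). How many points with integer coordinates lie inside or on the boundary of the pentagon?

The shoelace formula gives twice the area as |(4·(-5) − 17·11) + (17·(-17) − (-6)·(-5)) + ((-6)·19 − (-16)·(-17)) + ((-16)·19 − (-5)·19) + ((-5)·11 − 4·19)| = 1252, so the area is 626.
Along each edge there are gcd(|Δx|,|Δy|)+1 lattice points, so counting each shared vertex once the boundary has gcd(13,16) + gcd(23,12) + gcd(10,36) + gcd(11,0) + gcd(9,8) = 1+1+2+11+1 = 16.
Pick's theorem gives I = A − B/2 + 1 = 626 − 16/2 + 1 = 619, so the closed region contains I + B = 619 + 16 = 635 lattice points.

635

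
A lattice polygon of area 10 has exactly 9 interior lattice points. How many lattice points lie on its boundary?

Pick's theorem gives A = I + B/2 − 1, so B = 2(A − I + 1) = 2(10 − 9 + 1) = 4.

4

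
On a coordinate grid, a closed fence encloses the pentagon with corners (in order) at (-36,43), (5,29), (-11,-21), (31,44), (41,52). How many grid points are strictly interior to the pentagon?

Using the shoelace formula, 2A = |[(-36)·29 − 5·43] + [5·(-21) − (-11)·29] + [(-11)·44 − 31·(-21)] + [31·52 − 41·44] + [41·43 − (-36)·52]| = 2565, so the area is 2565/2.
Along each edge there are gcd(|Δx|,|Δy|)+1 lattice points, so counting each shared vertex once the boundary has gcd(41,14) + gcd(16,50) + gcd(42,65) + gcd(10,8) + gcd(77,9) = 1+2+1+2+1 = 7.
Pick's theorem gives I = A − B/2 + 1 = 2565/2 − 7/2 + 1 = 1280.

1280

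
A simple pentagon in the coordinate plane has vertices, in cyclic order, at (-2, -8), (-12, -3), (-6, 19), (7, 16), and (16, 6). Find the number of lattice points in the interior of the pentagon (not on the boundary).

443

Using the shoelace formula, 2A = |((-2)·(-3) − (-12)·(-8)) + ((-12)·19 − (-6)·(-3)) + ((-6)·16 − 7·19) + (7·6 − 16·16) + (16·(-8) − (-2)·6)| = 895, so the area is 447.5.
The number of boundary lattice points is Σ gcd(|Δx|,|Δy|) = gcd(10,5) + gcd(6,22) + gcd(13,3) + gcd(9,10) + gcd(18,14) = 5+2+1+1+2 = 11.
Pick's theorem gives I = A − B/2 + 1 = 447.5 − 11/2 + 1 = 443.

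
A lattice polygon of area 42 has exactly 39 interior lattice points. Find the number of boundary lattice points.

8

Pick's theorem gives A = I + B/2 − 1, so B = 2(A − I + 1) = 2(42 − 39 + 1) = 8.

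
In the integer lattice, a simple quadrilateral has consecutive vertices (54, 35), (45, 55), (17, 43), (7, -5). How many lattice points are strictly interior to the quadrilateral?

By the shoelace formula, twice the signed area is |(54·55 − 45·35) + (45·43 − 17·55) + (17·(-5) − 7·43) + (7·35 − 54·(-5))| = 2524, so the area is 1262.
Along each edge there are gcd(|Δx|,|Δy|)+1 lattice points, so counting each shared vertex once the boundary has gcd(9,20) + gcd(28,12) + gcd(10,48) + gcd(47,40) = 1+4+2+1 = 8.
Pick's theorem gives I = A − B/2 + 1 = 1262 − 8/2 + 1 = 1259.

1259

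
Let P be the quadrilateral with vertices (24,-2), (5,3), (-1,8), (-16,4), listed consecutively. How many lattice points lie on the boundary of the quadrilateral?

5

The number of boundary lattice points is Σ gcd(|Δx|,|Δy|) = gcd(19,5) + gcd(6,5) + gcd(15,4) + gcd(40,6) = 1+1+1+2 = 5.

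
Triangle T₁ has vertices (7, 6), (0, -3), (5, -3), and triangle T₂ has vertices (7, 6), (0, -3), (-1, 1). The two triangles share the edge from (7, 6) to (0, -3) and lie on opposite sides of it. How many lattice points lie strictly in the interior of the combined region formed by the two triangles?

38

The union is the simple quadrilateral with vertices (7, 6), (5, -3), (0, -3), (-1, 1) in order.
By the shoelace formula, twice the signed area is |[7·(-3) − 5·6] + [5·(-3) − 0·(-3)] + [0·1 − (-1)·(-3)] + [(-1)·6 − 7·1]| = 82, so the area is 41.
The number of boundary lattice points is Σ gcd(|Δx|,|Δy|) = gcd(2,9) + gcd(5,0) + gcd(1,4) + gcd(8,5) = 1+5+1+1 = 8.
By Pick's theorem I = A − B/2 + 1 = 41 − 8/2 + 1 = 38.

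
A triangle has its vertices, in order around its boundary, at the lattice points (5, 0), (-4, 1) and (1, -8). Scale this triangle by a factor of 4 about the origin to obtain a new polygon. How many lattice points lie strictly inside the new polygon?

597

By the shoelace formula, twice the signed area is |[5·1 − (-4)·0] + [(-4)·(-8) − 1·1] + [1·0 − 5·(-8)]| = 76, so the area is 38.
Along each edge there are gcd(|Δx|,|Δy|)+1 lattice points, so counting each shared vertex once the boundary has gcd(9,1) + gcd(5,9) + gcd(4,8) = 1+1+4 = 6.
Scaling by 4 multiplies the area by 4² = 16 (so the new area is 608) and multiplies the boundary lattice-point count by 4, giving 24.
By Pick's theorem, the interior count of the dilated polygon is 608 − 24/2 + 1 = 597.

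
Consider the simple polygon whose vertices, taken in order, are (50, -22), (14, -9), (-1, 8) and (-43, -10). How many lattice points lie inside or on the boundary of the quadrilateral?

887

The shoelace formula gives twice the area as |[50·(-9) − 14·(-22)] + [14·8 − (-1)·(-9)] + [(-1)·(-10) − (-43)·8] + [(-43)·(-22) − 50·(-10)]| = 1761, so the area is 1761/2.
Summing gcd(|Δx|,|Δy|) over the edges gives the boundary count: gcd(36,13) + gcd(15,17) + gcd(42,18) + gcd(93,12) = 1+1+6+3 = 11.
Pick's theorem gives I = A − B/2 + 1 = 1761/2 − 11/2 + 1 = 876, so the closed region contains I + B = 876 + 11 = 887 lattice points.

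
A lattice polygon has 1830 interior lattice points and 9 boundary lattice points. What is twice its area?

3667

Pick's theorem states A = I + B/2 − 1, so A = 1830 + 9/2 − 1 = 3667/2.
Hence 2A = 3667.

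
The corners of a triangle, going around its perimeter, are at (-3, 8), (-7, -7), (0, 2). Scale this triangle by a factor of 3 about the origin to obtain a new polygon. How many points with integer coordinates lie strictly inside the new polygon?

304

By the shoelace formula, twice the signed area is |((-3)·(-7) − (-7)·8) + ((-7)·2 − 0·(-7)) + (0·8 − (-3)·2)| = 69, so the area is 69/2.
Summing gcd(|Δx|,|Δy|) over the edges gives the boundary count: gcd(4,15) + gcd(7,9) + gcd(3,6) = 1+1+3 = 5.
Scaling by 3 multiplies the area by 3² = 9 (so the new area is 310.5) and multiplies the boundary lattice-point count by 3, giving 15.
By Pick's theorem, the interior count of the dilated polygon is 310.5 − 15/2 + 1 = 304.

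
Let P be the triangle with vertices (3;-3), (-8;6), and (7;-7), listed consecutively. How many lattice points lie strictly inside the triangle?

By the shoelace formula, twice the signed area is |(3·6 − (-8)·(-3)) + ((-8)·(-7) − 7·6) + (7·(-3) − 3·(-7))| = 8, so the area is 4.
Along each edge there are gcd(|Δx|,|Δy|)+1 lattice points, so counting each shared vertex once the boundary has gcd(11,9) + gcd(15,13) + gcd(4,4) = 1+1+4 = 6.
By Pick's theorem A = I + B/2 − 1, so I = 4 − 6/2 + 1 = 2.

2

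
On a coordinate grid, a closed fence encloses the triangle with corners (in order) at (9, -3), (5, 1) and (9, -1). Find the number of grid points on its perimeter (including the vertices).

8

The number of boundary lattice points is Σ gcd(|Δx|,|Δy|) = gcd(4,4) + gcd(4,2) + gcd(0,2) = 4+2+2 = 8.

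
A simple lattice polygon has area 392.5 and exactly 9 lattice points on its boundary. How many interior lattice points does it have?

From Pick's theorem, I = A − B/2 + 1 = 392.5 − 9/2 + 1 = 389.

389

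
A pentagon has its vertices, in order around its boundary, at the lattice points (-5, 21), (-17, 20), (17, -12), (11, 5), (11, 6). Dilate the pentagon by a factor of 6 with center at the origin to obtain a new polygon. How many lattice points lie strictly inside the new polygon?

Using the shoelace formula, 2A = |((-5)·20 − (-17)·21) + ((-17)·(-12) − 17·20) + (17·5 − 11·(-12)) + (11·6 − 11·5) + (11·21 − (-5)·6)| = 610, so the area is 305.
Summing gcd(|Δx|,|Δy|) over the edges gives the boundary count: gcd(12,1) + gcd(34,32) + gcd(6,17) + gcd(0,1) + gcd(16,15) = 1+2+1+1+1 = 6.
Scaling by 6 multiplies the area by 6² = 36 (so the new area is 10980) and multiplies the boundary lattice-point count by 6, giving 36.
By Pick's theorem, the interior count of the dilated polygon is 10980 − 36/2 + 1 = 10963.

10963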